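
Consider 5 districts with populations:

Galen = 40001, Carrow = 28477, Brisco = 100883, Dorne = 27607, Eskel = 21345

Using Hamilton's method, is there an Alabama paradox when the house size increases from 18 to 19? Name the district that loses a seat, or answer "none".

At 18 seats: Galen 3, Carrow 3, Brisco 8, Dorne 2, Eskel 2.
At 19 seats: Galen 4, Carrow 2, Brisco 9, Dorne 2, Eskel 2.
Carrow drops from 3 to 2.

Carrow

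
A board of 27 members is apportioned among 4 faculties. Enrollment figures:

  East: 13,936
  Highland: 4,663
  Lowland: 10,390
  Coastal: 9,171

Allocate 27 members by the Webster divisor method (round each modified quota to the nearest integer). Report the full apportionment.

East 10, Highland 3, Lowland 7, Coastal 7

Standard divisor 38160/27 ≈ 1413.333; standard quotas: East 9.860, Highland 3.299, Lowland 7.351, Coastal 6.489.
Rounding to the nearest integer gives 10, 3, 7, 6 = 26 seats, so the divisor must be adjusted.
With modified divisor 1400: modified quotas East 9.954, Highland 3.331, Lowland 7.421, Coastal 6.551.
Rounding to the nearest integer: East 10, Highland 3, Lowland 7, Coastal 7 (total 27).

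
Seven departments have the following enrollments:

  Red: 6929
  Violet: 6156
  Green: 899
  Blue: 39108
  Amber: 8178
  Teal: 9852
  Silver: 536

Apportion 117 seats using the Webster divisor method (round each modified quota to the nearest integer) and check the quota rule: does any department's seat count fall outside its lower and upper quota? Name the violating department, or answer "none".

Standard quotas: Red 11.313, Violet 10.051, Green 1.468, Blue 63.854, Amber 13.353, Teal 16.086, Silver 0.875.
Webster allocation: Red 11, Violet 10, Green 1, Blue 65, Amber 13, Teal 16, Silver 1.
Blue has quota 63.854 (lower 63, upper 64) but receives 65 — outside the quota interval.

Blue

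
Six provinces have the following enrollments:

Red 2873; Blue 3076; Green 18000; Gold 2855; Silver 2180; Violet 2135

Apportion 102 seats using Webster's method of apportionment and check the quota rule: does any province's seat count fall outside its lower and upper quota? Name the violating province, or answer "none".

Standard quotas: Red 9.417, Blue 10.082, Green 58.999, Gold 9.358, Silver 7.145, Violet 6.998.
Webster allocation: Red 9, Blue 10, Green 60, Gold 9, Silver 7, Violet 7.
Green has quota 58.999 (lower 58, upper 59) but receives 60 — outside the quota interval.

Green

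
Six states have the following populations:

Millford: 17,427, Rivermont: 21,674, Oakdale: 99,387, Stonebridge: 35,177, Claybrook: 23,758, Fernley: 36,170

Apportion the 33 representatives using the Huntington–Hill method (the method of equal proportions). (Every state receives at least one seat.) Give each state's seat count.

Millford 3, Rivermont 3, Oakdale 14, Stonebridge 5, Claybrook 3, Fernley 5

With divisor 6986: modified quotas Millford 2.495, Rivermont 3.102, Oakdale 14.227, Stonebridge 5.035, Claybrook 3.401, Fernley 5.177.
Geometric-mean thresholds: Millford √(2·3)=2.449, Rivermont √(3·4)=3.464, Oakdale √(14·15)=14.491, Stonebridge √(5·6)=5.477, Claybrook √(3·4)=3.464, Fernley √(5·6)=5.477.
Each quota rounded against its threshold gives Millford 3, Rivermont 3, Oakdale 14, Stonebridge 5, Claybrook 3, Fernley 5 (total 33).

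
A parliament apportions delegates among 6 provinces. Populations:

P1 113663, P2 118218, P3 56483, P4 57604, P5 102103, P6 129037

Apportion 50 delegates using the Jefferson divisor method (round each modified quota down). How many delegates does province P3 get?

Standard divisor 577108/50 ≈ 11542.16; standard quotas: P1 9.848, P2 10.242, P3 4.894, P4 4.991, P5 8.846, P6 11.180.
Rounding down gives 9, 10, 4, 4, 8, 11 = 46 seats, so the divisor must be adjusted.
With modified divisor 11000: modified quotas P1 10.333, P2 10.747, P3 5.135, P4 5.237, P5 9.282, P6 11.731.
Rounding down: P1 10, P2 10, P3 5, P4 5, P5 9, P6 11 (total 50).
P3 receives 5.

5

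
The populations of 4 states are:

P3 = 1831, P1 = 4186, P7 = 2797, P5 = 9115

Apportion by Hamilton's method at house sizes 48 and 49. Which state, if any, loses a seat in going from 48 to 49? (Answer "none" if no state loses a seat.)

none

At 48 seats: P3 5, P1 11, P7 8, P5 24.
At 49 seats: P3 5, P1 11, P7 8, P5 25.
No state's allocation decreased.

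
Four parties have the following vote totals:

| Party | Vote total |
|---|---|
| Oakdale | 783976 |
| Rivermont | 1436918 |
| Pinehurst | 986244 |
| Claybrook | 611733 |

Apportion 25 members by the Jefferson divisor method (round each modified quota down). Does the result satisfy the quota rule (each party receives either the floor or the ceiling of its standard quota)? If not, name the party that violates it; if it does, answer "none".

Standard quotas: Oakdale 5.132, Rivermont 9.407, Pinehurst 6.456, Claybrook 4.005.
Jefferson allocation: Oakdale 5, Rivermont 10, Pinehurst 6, Claybrook 4.
Every allocation lies between the lower and upper quota.

none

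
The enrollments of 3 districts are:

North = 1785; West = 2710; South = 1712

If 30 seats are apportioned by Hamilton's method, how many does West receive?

13

Standard divisor: 6207 ÷ 30 ≈ 206.9.
Standard quotas: North 8.627, West 13.098, South 8.275.
Lower quotas: North 8, West 13, South 8 (sum 29, leaving 1 seat).
Remainders in descending order: North 0.627, South 0.275, West 0.098.
The surplus seat goes to North.
West receives 13.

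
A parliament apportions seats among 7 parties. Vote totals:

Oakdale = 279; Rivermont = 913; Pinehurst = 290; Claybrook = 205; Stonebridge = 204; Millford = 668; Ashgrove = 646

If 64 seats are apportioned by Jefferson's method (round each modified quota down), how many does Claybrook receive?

Standard divisor 3205/64 ≈ 50.078; standard quotas: Oakdale 5.571, Rivermont 18.232, Pinehurst 5.791, Claybrook 4.094, Stonebridge 4.074, Millford 13.339, Ashgrove 12.900.
Rounding down gives 5, 18, 5, 4, 4, 13, 12 = 61 seats, so the divisor must be adjusted.
With modified divisor 48: modified quotas Oakdale 5.812, Rivermont 19.021, Pinehurst 6.042, Claybrook 4.271, Stonebridge 4.250, Millford 13.917, Ashgrove 13.458.
Rounding down: Oakdale 5, Rivermont 19, Pinehurst 6, Claybrook 4, Stonebridge 4, Millford 13, Ashgrove 13 (total 64).
Claybrook receives 4.

4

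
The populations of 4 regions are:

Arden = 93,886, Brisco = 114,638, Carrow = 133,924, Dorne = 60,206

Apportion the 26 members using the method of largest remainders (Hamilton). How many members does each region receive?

Arden: 6; Brisco: 7; Carrow: 9; Dorne: 4

Standard divisor: 402654 ÷ 26 ≈ 15486.692.
Standard quotas: Arden 6.0624, Brisco 7.4024, Carrow 8.6477, Dorne 3.8876.
Lower quotas: Arden 6, Brisco 7, Carrow 8, Dorne 3 (sum 24, leaving 2 seats).
Remainders in descending order: Dorne 0.8876, Carrow 0.6477, Brisco 0.4024, Arden 0.0624.
The surplus seats go to Dorne, Carrow.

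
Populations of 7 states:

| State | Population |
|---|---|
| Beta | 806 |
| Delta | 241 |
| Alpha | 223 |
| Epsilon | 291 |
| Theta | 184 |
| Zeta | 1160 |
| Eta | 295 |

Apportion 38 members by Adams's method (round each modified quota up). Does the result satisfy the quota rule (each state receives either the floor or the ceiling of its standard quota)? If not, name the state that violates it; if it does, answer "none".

none

Standard quotas: Beta 9.571, Delta 2.862, Alpha 2.648, Epsilon 3.456, Theta 2.185, Zeta 13.775, Eta 3.503.
Adams allocation: Beta 9, Delta 3, Alpha 3, Epsilon 4, Theta 2, Zeta 13, Eta 4.
Every allocation lies between the lower and upper quota.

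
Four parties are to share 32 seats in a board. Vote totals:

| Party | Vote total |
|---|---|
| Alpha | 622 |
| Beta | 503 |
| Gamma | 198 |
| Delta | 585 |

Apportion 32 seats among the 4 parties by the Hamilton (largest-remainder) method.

Alpha: 10, Beta: 9, Gamma: 3, Delta: 10

Standard divisor: 1908 ÷ 32 ≈ 59.625.
Standard quotas: Alpha 10.432, Beta 8.436, Gamma 3.321, Delta 9.811.
Lower quotas: Alpha 10, Beta 8, Gamma 3, Delta 9 (sum 30, leaving 2 seats).
Remainders in descending order: Delta 0.811, Beta 0.436, Alpha 0.432, Gamma 0.321.
Largest remainders: Delta, Beta receive the extra seats.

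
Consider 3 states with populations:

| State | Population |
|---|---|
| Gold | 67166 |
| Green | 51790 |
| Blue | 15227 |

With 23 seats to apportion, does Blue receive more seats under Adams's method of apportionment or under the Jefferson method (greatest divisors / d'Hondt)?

Adams

Adams: Gold 11, Green 9, Blue 3.
Jefferson: Gold 12, Green 9, Blue 2.
Blue gets 3 under Adams and 2 under Jefferson.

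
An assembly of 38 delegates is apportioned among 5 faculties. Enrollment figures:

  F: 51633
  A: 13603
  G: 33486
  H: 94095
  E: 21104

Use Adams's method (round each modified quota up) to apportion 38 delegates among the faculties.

Standard divisor 213921/38 ≈ 5629.5; standard quotas: F 9.172, A 2.416, G 5.948, H 16.715, E 3.749.
Rounding up gives 10, 3, 6, 17, 4 = 40 seats, so the divisor must be adjusted.
With modified divisor 6100: modified quotas F 8.464, A 2.230, G 5.490, H 15.425, E 3.460.
Rounding up: F 9, A 3, G 6, H 16, E 4 (total 38).

F 9; A 3; G 6; H 16; E 4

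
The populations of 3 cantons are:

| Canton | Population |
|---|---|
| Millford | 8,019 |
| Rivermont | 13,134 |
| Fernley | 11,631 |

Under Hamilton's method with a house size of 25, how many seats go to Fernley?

9

Total 32784; standard divisor 32784/25 ≈ 1311.36.
Standard quotas: Millford 6.1150, Rivermont 10.0156, Fernley 8.8694.
Lower quotas: Millford 6, Rivermont 10, Fernley 8 (sum 24, leaving 1 seat).
Remainders in descending order: Fernley 0.8694, Millford 0.1150, Rivermont 0.0156.
The surplus seat goes to Fernley.
Fernley receives 9.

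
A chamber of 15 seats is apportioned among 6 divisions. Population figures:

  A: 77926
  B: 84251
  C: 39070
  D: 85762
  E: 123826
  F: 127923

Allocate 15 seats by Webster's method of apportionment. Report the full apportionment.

A=2, B=2, C=1, D=2, E=4, F=4

Standard divisor 538758/15 ≈ 35917.2; standard quotas: A 2.170, B 2.346, C 1.088, D 2.388, E 3.448, F 3.562.
Rounding to the nearest integer gives 2, 2, 1, 2, 3, 4 = 14 seats, so the divisor must be adjusted.
With modified divisor 34800: modified quotas A 2.239, B 2.421, C 1.123, D 2.464, E 3.558, F 3.676.
Rounding to the nearest integer: A 2, B 2, C 1, D 2, E 4, F 4 (total 15).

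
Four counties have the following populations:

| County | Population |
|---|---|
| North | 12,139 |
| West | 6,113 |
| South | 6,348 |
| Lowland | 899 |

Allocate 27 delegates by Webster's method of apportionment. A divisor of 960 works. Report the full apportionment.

North: 13; West: 6; South: 7; Lowland: 1

With modified divisor 960: modified quotas North 12.645, West 6.368, South 6.612, Lowland 0.936.
Rounding to the nearest integer: North 13, West 6, South 7, Lowland 1 (total 27).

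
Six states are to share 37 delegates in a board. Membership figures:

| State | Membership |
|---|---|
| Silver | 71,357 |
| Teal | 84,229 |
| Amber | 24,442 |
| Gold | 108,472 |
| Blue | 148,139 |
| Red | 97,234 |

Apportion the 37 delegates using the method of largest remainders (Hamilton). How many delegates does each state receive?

Total 533873; standard divisor 533873/37 = 14429.
Standard quotas: Silver 4.9454, Teal 5.8375, Amber 1.6939, Gold 7.5176, Blue 10.2668, Red 6.7388.
Lower quotas: Silver 4, Teal 5, Amber 1, Gold 7, Blue 10, Red 6 (sum 33, leaving 4 seats).
Remainders in descending order: Silver 0.9454, Teal 0.8375, Red 0.7388, Amber 0.6939, Gold 0.5176, Blue 0.2668.
Largest remainders: Silver, Teal, Red, Amber receive the extra seats.

Silver 5; Teal 6; Amber 2; Gold 7; Blue 10; Red 7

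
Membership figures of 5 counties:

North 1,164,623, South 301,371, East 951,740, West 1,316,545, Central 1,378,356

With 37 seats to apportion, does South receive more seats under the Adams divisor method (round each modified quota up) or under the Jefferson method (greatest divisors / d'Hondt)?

Adams

Adams: North 8, South 3, East 7, West 9, Central 10.
Jefferson: North 8, South 2, East 7, West 10, Central 10.
South gets 3 under Adams and 2 under Jefferson.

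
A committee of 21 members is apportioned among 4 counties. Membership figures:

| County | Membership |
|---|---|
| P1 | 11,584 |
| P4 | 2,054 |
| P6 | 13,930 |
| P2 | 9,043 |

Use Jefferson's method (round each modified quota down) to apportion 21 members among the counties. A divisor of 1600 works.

P1 7, P4 1, P6 8, P2 5

With modified divisor 1600: modified quotas P1 7.240, P4 1.284, P6 8.706, P2 5.652.
Rounding down: P1 7, P4 1, P6 8, P2 5 (total 21).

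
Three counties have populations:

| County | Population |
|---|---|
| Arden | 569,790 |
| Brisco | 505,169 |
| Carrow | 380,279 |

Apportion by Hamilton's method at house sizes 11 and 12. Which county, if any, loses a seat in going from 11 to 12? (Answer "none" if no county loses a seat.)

At 11 seats: Arden 4, Brisco 4, Carrow 3.
At 12 seats: Arden 5, Brisco 4, Carrow 3.
No county's allocation decreased.

none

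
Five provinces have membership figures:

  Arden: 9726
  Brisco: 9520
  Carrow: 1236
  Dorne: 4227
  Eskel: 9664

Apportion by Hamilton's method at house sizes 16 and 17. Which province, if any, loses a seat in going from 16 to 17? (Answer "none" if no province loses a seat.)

Carrow

At 16 seats: Arden 5, Brisco 4, Carrow 1, Dorne 2, Eskel 4.
At 17 seats: Arden 5, Brisco 5, Carrow 0, Dorne 2, Eskel 5.
Carrow drops from 1 to 0.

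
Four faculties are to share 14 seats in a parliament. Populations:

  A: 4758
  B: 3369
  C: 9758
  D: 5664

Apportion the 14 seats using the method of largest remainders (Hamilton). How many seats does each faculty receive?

Standard divisor: 23549 ÷ 14 ≈ 1682.071.
Standard quotas: A 2.8287, B 2.0029, C 5.8012, D 3.3673.
Lower quotas: A 2, B 2, C 5, D 3 (sum 12, leaving 2 seats).
Remainders in descending order: A 0.8287, C 0.8012, D 0.3673, B 0.0029.
Largest remainders: A, C receive the extra seats.

A 3; B 2; C 6; D 3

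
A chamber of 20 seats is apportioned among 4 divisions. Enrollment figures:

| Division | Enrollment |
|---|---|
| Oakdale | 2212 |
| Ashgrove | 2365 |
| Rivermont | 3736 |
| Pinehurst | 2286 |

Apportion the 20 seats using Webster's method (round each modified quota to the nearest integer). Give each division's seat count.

Standard divisor 10599/20 ≈ 529.95; standard quotas: Oakdale 4.174, Ashgrove 4.463, Rivermont 7.050, Pinehurst 4.314.
Rounding to the nearest integer gives 4, 4, 7, 4 = 19 seats, so the divisor must be adjusted.
With modified divisor 520: modified quotas Oakdale 4.254, Ashgrove 4.548, Rivermont 7.185, Pinehurst 4.396.
Rounding to the nearest integer: Oakdale 4, Ashgrove 5, Rivermont 7, Pinehurst 4 (total 20).

Oakdale 4, Ashgrove 5, Rivermont 7, Pinehurst 4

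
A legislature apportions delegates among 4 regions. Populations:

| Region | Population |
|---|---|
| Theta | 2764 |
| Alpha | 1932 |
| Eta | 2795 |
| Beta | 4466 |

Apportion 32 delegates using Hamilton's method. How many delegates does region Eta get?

8

Standard divisor: 11957 ÷ 32 ≈ 373.656.
Standard quotas: Theta 7.397, Alpha 5.171, Eta 7.480, Beta 11.952.
Lower quotas: Theta 7, Alpha 5, Eta 7, Beta 11 (sum 30, leaving 2 seats).
Remainders in descending order: Beta 0.952, Eta 0.480, Theta 0.397, Alpha 0.171.
The surplus seats go to Beta, Eta.
Eta receives 8.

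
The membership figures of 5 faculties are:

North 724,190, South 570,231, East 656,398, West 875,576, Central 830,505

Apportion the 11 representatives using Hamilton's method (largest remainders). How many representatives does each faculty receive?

North: 2, South: 2, East: 2, West: 3, Central: 2

The standard divisor is 3656900/11 ≈ 332445.455.
Standard quotas: North 2.1784, South 1.7153, East 1.9745, West 2.6337, Central 2.4982.
Lower quotas: North 2, South 1, East 1, West 2, Central 2 (sum 8, leaving 3 seats).
Remainders in descending order: East 0.9745, South 0.7153, West 0.6337, Central 0.4982, North 0.1784.
The surplus seats go to East, South, West.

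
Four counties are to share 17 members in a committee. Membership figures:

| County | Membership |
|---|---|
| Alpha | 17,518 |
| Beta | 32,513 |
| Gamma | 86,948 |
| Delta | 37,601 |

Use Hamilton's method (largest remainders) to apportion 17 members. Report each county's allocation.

Total 174580; standard divisor 174580/17 ≈ 10269.412.
Standard quotas: Alpha 1.7058, Beta 3.1660, Gamma 8.4667, Delta 3.6615.
Lower quotas: Alpha 1, Beta 3, Gamma 8, Delta 3 (sum 15, leaving 2 seats).
Remainders in descending order: Alpha 0.7058, Delta 0.6615, Gamma 0.4667, Beta 0.1660.
The surplus seats go to Alpha, Delta.

Alpha=2, Beta=3, Gamma=8, Delta=4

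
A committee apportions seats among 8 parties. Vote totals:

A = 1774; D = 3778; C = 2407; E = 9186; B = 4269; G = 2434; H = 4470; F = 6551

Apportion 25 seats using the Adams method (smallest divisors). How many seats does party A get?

Standard divisor 34869/25 ≈ 1394.76; standard quotas: A 1.272, D 2.709, C 1.726, E 6.586, B 3.061, G 1.745, H 3.205, F 4.697.
Rounding up gives 2, 3, 2, 7, 4, 2, 4, 5 = 29 seats, so the divisor must be adjusted.
With modified divisor 1700: modified quotas A 1.044, D 2.222, C 1.416, E 5.404, B 2.511, G 1.432, H 2.629, F 3.854.
Rounding up: A 2, D 3, C 2, E 6, B 3, G 2, H 3, F 4 (total 25).
A receives 2.

2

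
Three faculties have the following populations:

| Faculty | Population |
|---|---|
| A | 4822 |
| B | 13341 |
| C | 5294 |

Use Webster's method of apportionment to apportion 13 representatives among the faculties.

Standard divisor 23457/13 ≈ 1804.385; standard quotas: A 2.672, B 7.394, C 2.934.
Rounding to the nearest integer gives A 3, B 7, C 3 — total 13, matching the house size, so no adjustment is needed.

A=3, B=7, C=3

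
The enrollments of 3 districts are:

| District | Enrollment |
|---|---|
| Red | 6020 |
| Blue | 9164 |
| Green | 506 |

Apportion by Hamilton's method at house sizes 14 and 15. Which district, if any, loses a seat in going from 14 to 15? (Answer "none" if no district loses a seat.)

At 14 seats: Red 5, Blue 8, Green 1.
At 15 seats: Red 6, Blue 9, Green 0.
Green drops from 1 to 0.

Green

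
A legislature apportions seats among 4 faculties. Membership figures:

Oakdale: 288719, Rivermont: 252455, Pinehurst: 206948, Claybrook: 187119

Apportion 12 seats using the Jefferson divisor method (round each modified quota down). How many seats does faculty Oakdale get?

4

Standard divisor 935241/12 ≈ 77936.75; standard quotas: Oakdale 3.705, Rivermont 3.239, Pinehurst 2.655, Claybrook 2.401.
Rounding down gives 3, 3, 2, 2 = 10 seats, so the divisor must be adjusted.
With modified divisor 66000: modified quotas Oakdale 4.375, Rivermont 3.825, Pinehurst 3.136, Claybrook 2.835.
Rounding down: Oakdale 4, Rivermont 3, Pinehurst 3, Claybrook 2 (total 12).
Oakdale receives 4.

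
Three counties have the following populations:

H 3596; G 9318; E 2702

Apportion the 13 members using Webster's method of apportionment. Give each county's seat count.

H 3; G 8; E 2

Standard divisor 15616/13 ≈ 1201.231; standard quotas: H 2.994, G 7.757, E 2.249.
Rounding to the nearest integer gives H 3, G 8, E 2 — total 13, matching the house size, so no adjustment is needed.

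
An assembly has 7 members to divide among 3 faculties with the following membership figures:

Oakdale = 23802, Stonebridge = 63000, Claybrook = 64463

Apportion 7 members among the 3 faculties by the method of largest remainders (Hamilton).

Oakdale 1; Stonebridge 3; Claybrook 3

Standard divisor: 151265 ÷ 7 ≈ 21609.286.
Standard quotas: Oakdale 1.1015, Stonebridge 2.9154, Claybrook 2.9831.
Lower quotas: Oakdale 1, Stonebridge 2, Claybrook 2 (sum 5, leaving 2 seats).
Remainders in descending order: Claybrook 0.9831, Stonebridge 0.9154, Oakdale 0.1015.
Largest remainders: Claybrook, Stonebridge receive the extra seats.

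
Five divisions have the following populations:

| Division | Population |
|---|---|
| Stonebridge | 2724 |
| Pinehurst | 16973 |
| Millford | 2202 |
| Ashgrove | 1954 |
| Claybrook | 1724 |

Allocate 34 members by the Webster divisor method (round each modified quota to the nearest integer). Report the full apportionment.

Standard divisor 25577/34 ≈ 752.265; standard quotas: Stonebridge 3.621, Pinehurst 22.563, Millford 2.927, Ashgrove 2.597, Claybrook 2.292.
Rounding to the nearest integer gives 4, 23, 3, 3, 2 = 35 seats, so the divisor must be adjusted.
With modified divisor 770: modified quotas Stonebridge 3.538, Pinehurst 22.043, Millford 2.860, Ashgrove 2.538, Claybrook 2.239.
Rounding to the nearest integer: Stonebridge 4, Pinehurst 22, Millford 3, Ashgrove 3, Claybrook 2 (total 34).

Stonebridge 4, Pinehurst 22, Millford 3, Ashgrove 3, Claybrook 2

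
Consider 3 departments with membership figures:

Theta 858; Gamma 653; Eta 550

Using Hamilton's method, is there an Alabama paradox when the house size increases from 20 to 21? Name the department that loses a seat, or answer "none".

Eta

At 20 seats: Theta 8, Gamma 6, Eta 6.
At 21 seats: Theta 9, Gamma 7, Eta 5.
Eta drops from 6 to 5.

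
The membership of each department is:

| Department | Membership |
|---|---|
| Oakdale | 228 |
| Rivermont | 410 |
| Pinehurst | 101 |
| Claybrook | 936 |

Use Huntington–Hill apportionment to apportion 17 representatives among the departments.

Oakdale: 2, Rivermont: 4, Pinehurst: 1, Claybrook: 10

With divisor 96: modified quotas Oakdale 2.375, Rivermont 4.271, Pinehurst 1.052, Claybrook 9.750.
Geometric-mean thresholds: Oakdale √(2·3)=2.449, Rivermont √(4·5)=4.472, Pinehurst √(1·2)=1.414, Claybrook √(9·10)=9.487.
Each quota rounded against its threshold gives Oakdale 2, Rivermont 4, Pinehurst 1, Claybrook 10 (total 17).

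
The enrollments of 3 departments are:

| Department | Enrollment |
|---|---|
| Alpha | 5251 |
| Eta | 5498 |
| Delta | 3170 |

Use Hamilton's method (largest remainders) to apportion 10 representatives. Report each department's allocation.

Alpha 4, Eta 4, Delta 2

Total 13919; standard divisor 13919/10 ≈ 1391.9.
Standard quotas: Alpha 3.7725, Eta 3.9500, Delta 2.2775.
Lower quotas: Alpha 3, Eta 3, Delta 2 (sum 8, leaving 2 seats).
Remainders in descending order: Eta 0.9500, Alpha 0.7725, Delta 0.2775.
The surplus seats go to Eta, Alpha.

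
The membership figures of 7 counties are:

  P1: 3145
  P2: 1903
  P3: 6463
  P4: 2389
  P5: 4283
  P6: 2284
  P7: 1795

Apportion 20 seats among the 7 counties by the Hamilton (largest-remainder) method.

Total 22262; standard divisor 22262/20 ≈ 1113.1.
Standard quotas: P1 2.8254, P2 1.7096, P3 5.8063, P4 2.1463, P5 3.8478, P6 2.0519, P7 1.6126.
Lower quotas: P1 2, P2 1, P3 5, P4 2, P5 3, P6 2, P7 1 (sum 16, leaving 4 seats).
Remainders in descending order: P5 0.8478, P1 0.8254, P3 0.8063, P2 0.7096, P7 0.6126, P4 0.1463, P6 0.0519.
Largest remainders: P5, P1, P3, P2 receive the extra seats.

P1 3; P2 2; P3 6; P4 2; P5 4; P6 2; P7 1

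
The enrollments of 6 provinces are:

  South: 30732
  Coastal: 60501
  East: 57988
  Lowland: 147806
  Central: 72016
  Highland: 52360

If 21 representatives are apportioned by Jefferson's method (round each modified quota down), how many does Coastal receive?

Standard divisor 421403/21 ≈ 20066.81; standard quotas: South 1.531, Coastal 3.015, East 2.890, Lowland 7.366, Central 3.589, Highland 2.609.
Rounding down gives 1, 3, 2, 7, 3, 2 = 18 seats, so the divisor must be adjusted.
With modified divisor 17700: modified quotas South 1.736, Coastal 3.418, East 3.276, Lowland 8.351, Central 4.069, Highland 2.958.
Rounding down: South 1, Coastal 3, East 3, Lowland 8, Central 4, Highland 2 (total 21).
Coastal receives 3.

3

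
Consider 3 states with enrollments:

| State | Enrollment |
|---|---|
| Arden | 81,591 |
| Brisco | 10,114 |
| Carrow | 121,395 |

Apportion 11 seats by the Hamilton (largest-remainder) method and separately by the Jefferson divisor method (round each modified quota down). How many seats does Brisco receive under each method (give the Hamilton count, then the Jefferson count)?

Hamilton: Arden 4, Brisco 1, Carrow 6.
Jefferson: Arden 4, Brisco 0, Carrow 7.
Brisco gets 1 under Hamilton and 0 under Jefferson.

1 and 0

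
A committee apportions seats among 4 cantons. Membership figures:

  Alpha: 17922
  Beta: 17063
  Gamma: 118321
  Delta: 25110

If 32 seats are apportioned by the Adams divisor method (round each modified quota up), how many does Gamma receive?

20

Standard divisor 178416/32 ≈ 5575.5; standard quotas: Alpha 3.214, Beta 3.060, Gamma 21.222, Delta 4.504.
Rounding up gives 4, 4, 22, 5 = 35 seats, so the divisor must be adjusted.
With modified divisor 5933.44: modified quotas Alpha 3.021, Beta 2.876, Gamma 19.941, Delta 4.232.
Rounding up: Alpha 4, Beta 3, Gamma 20, Delta 5 (total 32).
Gamma receives 20.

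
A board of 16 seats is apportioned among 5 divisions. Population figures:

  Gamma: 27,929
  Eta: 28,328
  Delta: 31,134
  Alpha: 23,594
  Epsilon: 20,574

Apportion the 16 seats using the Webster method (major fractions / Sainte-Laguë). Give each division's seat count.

Gamma=3, Eta=3, Delta=4, Alpha=3, Epsilon=3

Standard divisor 131559/16 ≈ 8222.438; standard quotas: Gamma 3.397, Eta 3.445, Delta 3.786, Alpha 2.869, Epsilon 2.502.
Rounding to the nearest integer gives Gamma 3, Eta 3, Delta 4, Alpha 3, Epsilon 3 — total 16, matching the house size, so no adjustment is needed.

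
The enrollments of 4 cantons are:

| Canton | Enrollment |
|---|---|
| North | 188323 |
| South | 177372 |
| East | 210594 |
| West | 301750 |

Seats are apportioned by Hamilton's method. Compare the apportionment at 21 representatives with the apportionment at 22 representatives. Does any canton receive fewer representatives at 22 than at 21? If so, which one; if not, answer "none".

At 21 seats: North 5, South 4, East 5, West 7.
At 22 seats: North 5, South 4, East 5, West 8.
No canton's allocation decreased.

none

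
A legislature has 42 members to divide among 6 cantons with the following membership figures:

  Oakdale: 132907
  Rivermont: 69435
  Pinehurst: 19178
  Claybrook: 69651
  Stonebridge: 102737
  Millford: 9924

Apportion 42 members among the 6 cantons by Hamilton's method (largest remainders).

Oakdale: 14; Rivermont: 7; Pinehurst: 2; Claybrook: 7; Stonebridge: 11; Millford: 1

The standard divisor is 403832/42 ≈ 9615.048.
Standard quotas: Oakdale 13.8228, Rivermont 7.2215, Pinehurst 1.9946, Claybrook 7.2440, Stonebridge 10.6850, Millford 1.0321.
Lower quotas: Oakdale 13, Rivermont 7, Pinehurst 1, Claybrook 7, Stonebridge 10, Millford 1 (sum 39, leaving 3 seats).
Remainders in descending order: Pinehurst 0.9946, Oakdale 0.8228, Stonebridge 0.6850, Claybrook 0.2440, Rivermont 0.2215, Millford 0.0321.
The surplus seats go to Pinehurst, Oakdale, Stonebridge.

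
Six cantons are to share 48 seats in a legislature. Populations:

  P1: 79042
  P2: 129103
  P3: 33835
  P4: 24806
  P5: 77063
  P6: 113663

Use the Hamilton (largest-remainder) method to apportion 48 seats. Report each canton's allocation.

Total 457512; standard divisor 457512/48 ≈ 9531.5.
Standard quotas: P1 8.2927, P2 13.5449, P3 3.5498, P4 2.6025, P5 8.0851, P6 11.9250.
Lower quotas: P1 8, P2 13, P3 3, P4 2, P5 8, P6 11 (sum 45, leaving 3 seats).
Remainders in descending order: P6 0.9250, P4 0.6025, P3 0.5498, P2 0.5449, P1 0.2927, P5 0.0851.
The surplus seats go to P6, P4, P3.

P1: 8; P2: 13; P3: 4; P4: 3; P5: 8; P6: 12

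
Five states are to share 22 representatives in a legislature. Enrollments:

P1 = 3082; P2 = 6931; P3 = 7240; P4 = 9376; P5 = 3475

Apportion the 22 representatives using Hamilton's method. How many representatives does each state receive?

P1 2; P2 5; P3 5; P4 7; P5 3

Total 30104; standard divisor 30104/22 ≈ 1368.364.
Standard quotas: P1 2.2523, P2 5.0652, P3 5.2910, P4 6.8520, P5 2.5395.
Lower quotas: P1 2, P2 5, P3 5, P4 6, P5 2 (sum 20, leaving 2 seats).
Remainders in descending order: P4 0.8520, P5 0.5395, P3 0.2910, P1 0.2523, P2 0.0652.
The surplus seats go to P4, P5.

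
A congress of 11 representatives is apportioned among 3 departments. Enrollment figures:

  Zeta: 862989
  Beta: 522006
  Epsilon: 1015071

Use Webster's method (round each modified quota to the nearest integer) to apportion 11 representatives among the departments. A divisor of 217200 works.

With modified divisor 217200: modified quotas Zeta 3.973, Beta 2.403, Epsilon 4.673.
Rounding to the nearest integer: Zeta 4, Beta 2, Epsilon 5 (total 11).

Zeta 4, Beta 2, Epsilon 5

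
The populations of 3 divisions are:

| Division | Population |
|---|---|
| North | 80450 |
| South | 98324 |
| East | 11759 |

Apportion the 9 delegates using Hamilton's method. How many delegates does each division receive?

Standard divisor: 190533 ÷ 9 ≈ 21170.333.
Standard quotas: North 3.8001, South 4.6444, East 0.5554.
Lower quotas: North 3, South 4, East 0 (sum 7, leaving 2 seats).
Remainders in descending order: North 0.8001, South 0.6444, East 0.5554.
Largest remainders: North, South receive the extra seats.

North 4, South 5, East 0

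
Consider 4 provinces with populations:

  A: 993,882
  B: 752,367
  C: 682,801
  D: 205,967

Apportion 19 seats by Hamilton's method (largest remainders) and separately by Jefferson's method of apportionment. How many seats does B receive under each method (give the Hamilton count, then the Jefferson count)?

5 and 6

Hamilton: A 7, B 5, C 5, D 2.
Jefferson: A 7, B 6, C 5, D 1.
B gets 5 under Hamilton and 6 under Jefferson.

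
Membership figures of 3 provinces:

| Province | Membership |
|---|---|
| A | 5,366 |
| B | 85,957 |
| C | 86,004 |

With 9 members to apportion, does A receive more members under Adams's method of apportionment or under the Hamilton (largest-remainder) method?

Adams: A 1, B 4, C 4.
Hamilton: A 0, B 4, C 5.
A gets 1 under Adams and 0 under Hamilton.

Adams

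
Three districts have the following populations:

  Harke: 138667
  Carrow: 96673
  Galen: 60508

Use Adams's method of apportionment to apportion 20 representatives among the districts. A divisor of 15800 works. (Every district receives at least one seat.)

Harke 9, Carrow 7, Galen 4

With modified divisor 15800: modified quotas Harke 8.776, Carrow 6.119, Galen 3.830.
Rounding up: Harke 9, Carrow 7, Galen 4 (total 20).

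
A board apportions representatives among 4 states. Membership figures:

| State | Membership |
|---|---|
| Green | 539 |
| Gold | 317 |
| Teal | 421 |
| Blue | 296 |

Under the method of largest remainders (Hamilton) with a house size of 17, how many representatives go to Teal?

5

The standard divisor is 1573/17 ≈ 92.529.
Standard quotas: Green 5.825, Gold 3.426, Teal 4.550, Blue 3.199.
Lower quotas: Green 5, Gold 3, Teal 4, Blue 3 (sum 15, leaving 2 seats).
Remainders in descending order: Green 0.825, Teal 0.550, Gold 0.426, Blue 0.199.
Largest remainders: Green, Teal receive the extra seats.
Teal receives 5.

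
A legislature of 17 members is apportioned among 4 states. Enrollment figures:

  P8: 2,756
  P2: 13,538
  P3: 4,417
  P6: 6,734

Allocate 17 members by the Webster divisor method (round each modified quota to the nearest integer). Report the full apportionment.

P8 2; P2 8; P3 3; P6 4

Standard divisor 27445/17 ≈ 1614.412; standard quotas: P8 1.707, P2 8.386, P3 2.736, P6 4.171.
Rounding to the nearest integer gives P8 2, P2 8, P3 3, P6 4 — total 17, matching the house size, so no adjustment is needed.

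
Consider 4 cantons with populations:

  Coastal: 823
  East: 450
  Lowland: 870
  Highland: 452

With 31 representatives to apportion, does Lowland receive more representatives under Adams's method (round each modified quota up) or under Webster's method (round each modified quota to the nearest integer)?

Adams: Coastal 10, East 5, Lowland 10, Highland 6.
Webster: Coastal 10, East 5, Lowland 11, Highland 5.
Lowland gets 10 under Adams and 11 under Webster.

Webster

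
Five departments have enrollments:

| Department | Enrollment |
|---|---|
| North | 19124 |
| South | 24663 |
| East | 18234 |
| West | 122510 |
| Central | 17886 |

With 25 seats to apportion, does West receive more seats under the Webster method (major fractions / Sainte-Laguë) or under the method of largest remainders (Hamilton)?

Webster

Webster: North 2, South 3, East 2, West 16, Central 2.
Hamilton: North 3, South 3, East 2, West 15, Central 2.
West gets 16 under Webster and 15 under Hamilton.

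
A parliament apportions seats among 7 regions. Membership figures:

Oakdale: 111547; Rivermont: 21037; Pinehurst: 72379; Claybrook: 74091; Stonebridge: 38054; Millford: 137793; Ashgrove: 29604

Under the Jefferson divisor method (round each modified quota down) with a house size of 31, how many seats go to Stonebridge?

Standard divisor 484505/31 ≈ 15629.194; standard quotas: Oakdale 7.137, Rivermont 1.346, Pinehurst 4.631, Claybrook 4.741, Stonebridge 2.435, Millford 8.816, Ashgrove 1.894.
Rounding down gives 7, 1, 4, 4, 2, 8, 1 = 27 seats, so the divisor must be adjusted.
With modified divisor 14200: modified quotas Oakdale 7.855, Rivermont 1.481, Pinehurst 5.097, Claybrook 5.218, Stonebridge 2.680, Millford 9.704, Ashgrove 2.085.
Rounding down: Oakdale 7, Rivermont 1, Pinehurst 5, Claybrook 5, Stonebridge 2, Millford 9, Ashgrove 2 (total 31).
Stonebridge receives 2.

2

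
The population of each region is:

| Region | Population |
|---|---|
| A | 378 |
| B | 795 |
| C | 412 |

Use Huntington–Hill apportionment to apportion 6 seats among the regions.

A: 1, B: 3, C: 2

With divisor 279: modified quotas A 1.355, B 2.849, C 1.477.
Geometric-mean thresholds: A √(1·2)=1.414, B √(2·3)=2.449, C √(1·2)=1.414.
Each quota rounded against its threshold gives A 1, B 3, C 2 (total 6).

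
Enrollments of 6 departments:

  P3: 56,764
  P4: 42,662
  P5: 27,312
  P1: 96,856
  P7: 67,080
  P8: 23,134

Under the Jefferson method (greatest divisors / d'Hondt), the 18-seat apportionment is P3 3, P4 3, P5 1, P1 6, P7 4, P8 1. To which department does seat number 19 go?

Priority for the next seat is population ÷ (current seats + 1).
Priorities: P3 14191.000, P4 10665.500, P5 13656.000, P1 13836.571, P7 13416.000, P8 11567.000.
Highest priority: P3.

P3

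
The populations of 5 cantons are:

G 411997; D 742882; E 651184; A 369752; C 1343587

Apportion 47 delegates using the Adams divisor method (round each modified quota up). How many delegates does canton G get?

Standard divisor 3519402/47 ≈ 74880.894; standard quotas: G 5.502, D 9.921, E 8.696, A 4.938, C 17.943.
Rounding up gives 6, 10, 9, 5, 18 = 48 seats, so the divisor must be adjusted.
With modified divisor 80200: modified quotas G 5.137, D 9.263, E 8.120, A 4.610, C 16.753.
Rounding up: G 6, D 10, E 9, A 5, C 17 (total 47).
G receives 6.

6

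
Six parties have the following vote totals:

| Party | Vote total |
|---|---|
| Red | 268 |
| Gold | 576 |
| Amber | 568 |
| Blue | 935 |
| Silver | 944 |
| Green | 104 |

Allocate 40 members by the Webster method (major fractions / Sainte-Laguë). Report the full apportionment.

Standard divisor 3395/40 ≈ 84.875; standard quotas: Red 3.158, Gold 6.786, Amber 6.692, Blue 11.016, Silver 11.122, Green 1.225.
Rounding to the nearest integer gives Red 3, Gold 7, Amber 7, Blue 11, Silver 11, Green 1 — total 40, matching the house size, so no adjustment is needed.

Red 3, Gold 7, Amber 7, Blue 11, Silver 11, Green 1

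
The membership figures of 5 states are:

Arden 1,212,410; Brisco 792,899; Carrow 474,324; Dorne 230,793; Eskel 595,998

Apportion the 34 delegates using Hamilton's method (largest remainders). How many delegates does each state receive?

Arden=13, Brisco=8, Carrow=5, Dorne=2, Eskel=6

Standard divisor: 3306424 ÷ 34 ≈ 97247.765.
Standard quotas: Arden 12.4672, Brisco 8.1534, Carrow 4.8775, Dorne 2.3732, Eskel 6.1287.
Lower quotas: Arden 12, Brisco 8, Carrow 4, Dorne 2, Eskel 6 (sum 32, leaving 2 seats).
Remainders in descending order: Carrow 0.8775, Arden 0.4672, Dorne 0.3732, Brisco 0.1534, Eskel 0.1287.
Largest remainders: Carrow, Arden receive the extra seats.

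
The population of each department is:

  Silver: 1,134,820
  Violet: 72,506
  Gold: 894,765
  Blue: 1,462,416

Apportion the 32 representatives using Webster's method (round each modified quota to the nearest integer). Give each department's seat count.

Standard divisor 3564507/32 ≈ 111390.844; standard quotas: Silver 10.188, Violet 0.651, Gold 8.033, Blue 13.129.
Rounding to the nearest integer gives Silver 10, Violet 1, Gold 8, Blue 13 — total 32, matching the house size, so no adjustment is needed.

Silver=10; Violet=1; Gold=8; Blue=13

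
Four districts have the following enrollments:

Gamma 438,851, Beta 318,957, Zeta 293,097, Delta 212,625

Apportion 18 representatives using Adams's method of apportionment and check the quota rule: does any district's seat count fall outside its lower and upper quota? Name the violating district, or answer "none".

none

Standard quotas: Gamma 6.252, Beta 4.544, Zeta 4.175, Delta 3.029.
Adams allocation: Gamma 6, Beta 5, Zeta 4, Delta 3.
Every allocation lies between the lower and upper quota.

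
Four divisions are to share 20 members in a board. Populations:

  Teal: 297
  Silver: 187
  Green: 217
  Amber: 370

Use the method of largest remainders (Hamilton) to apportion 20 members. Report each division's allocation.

The standard divisor is 1071/20 ≈ 53.55.
Standard quotas: Teal 5.546, Silver 3.492, Green 4.052, Amber 6.909.
Lower quotas: Teal 5, Silver 3, Green 4, Amber 6 (sum 18, leaving 2 seats).
Remainders in descending order: Amber 0.909, Teal 0.546, Silver 0.492, Green 0.052.
Largest remainders: Amber, Teal receive the extra seats.

Teal=6, Silver=3, Green=4, Amber=7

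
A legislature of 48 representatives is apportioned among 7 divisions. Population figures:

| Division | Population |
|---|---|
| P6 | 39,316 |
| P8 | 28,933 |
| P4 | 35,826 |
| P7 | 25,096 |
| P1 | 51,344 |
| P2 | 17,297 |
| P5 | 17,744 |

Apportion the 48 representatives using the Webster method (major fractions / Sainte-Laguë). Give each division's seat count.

P6: 9, P8: 6, P4: 8, P7: 6, P1: 11, P2: 4, P5: 4

Standard divisor 215556/48 ≈ 4490.75; standard quotas: P6 8.755, P8 6.443, P4 7.978, P7 5.588, P1 11.433, P2 3.852, P5 3.951.
Rounding to the nearest integer gives P6 9, P8 6, P4 8, P7 6, P1 11, P2 4, P5 4 — total 48, matching the house size, so no adjustment is needed.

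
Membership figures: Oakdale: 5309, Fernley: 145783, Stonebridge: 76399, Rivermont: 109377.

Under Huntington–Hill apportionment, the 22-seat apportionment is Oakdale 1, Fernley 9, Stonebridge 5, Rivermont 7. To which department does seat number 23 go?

Fernley

Priority for the next seat is population ÷ (√(s·(s+1))).
Priorities: Oakdale 3754.030, Fernley 15366.877, Stonebridge 13948.485, Rivermont 14616.116.
Highest priority: Fernley.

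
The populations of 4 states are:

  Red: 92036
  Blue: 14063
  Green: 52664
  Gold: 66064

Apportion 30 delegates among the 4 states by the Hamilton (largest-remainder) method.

Total 224827; standard divisor 224827/30 ≈ 7494.233.
Standard quotas: Red 12.2809, Blue 1.8765, Green 7.0273, Gold 8.8153.
Lower quotas: Red 12, Blue 1, Green 7, Gold 8 (sum 28, leaving 2 seats).
Remainders in descending order: Blue 0.8765, Gold 0.8153, Red 0.2809, Green 0.0273.
The surplus seats go to Blue, Gold.

Red=12; Blue=2; Green=7; Gold=9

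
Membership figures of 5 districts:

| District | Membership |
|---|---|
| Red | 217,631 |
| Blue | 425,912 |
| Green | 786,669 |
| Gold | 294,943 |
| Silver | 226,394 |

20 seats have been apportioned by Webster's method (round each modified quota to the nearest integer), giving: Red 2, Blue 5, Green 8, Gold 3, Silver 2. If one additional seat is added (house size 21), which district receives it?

Green

Priority for the next seat is population ÷ (current seats + 0.5).
Priorities: Red 87052.400, Blue 77438.545, Green 92549.294, Gold 84269.429, Silver 90557.600.
Highest priority: Green.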